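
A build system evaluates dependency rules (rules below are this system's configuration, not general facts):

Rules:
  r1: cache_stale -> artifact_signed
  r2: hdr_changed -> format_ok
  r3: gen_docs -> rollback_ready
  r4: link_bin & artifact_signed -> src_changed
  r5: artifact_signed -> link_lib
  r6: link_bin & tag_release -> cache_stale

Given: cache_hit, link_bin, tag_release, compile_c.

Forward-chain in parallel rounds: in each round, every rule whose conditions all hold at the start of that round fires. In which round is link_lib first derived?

Round 1 fires r6, giving cache_stale.
Round 2 fires r1, giving artifact_signed.
Round 3 fires r4, r5, giving src_changed, link_lib.
link_lib first appears in round 3.

3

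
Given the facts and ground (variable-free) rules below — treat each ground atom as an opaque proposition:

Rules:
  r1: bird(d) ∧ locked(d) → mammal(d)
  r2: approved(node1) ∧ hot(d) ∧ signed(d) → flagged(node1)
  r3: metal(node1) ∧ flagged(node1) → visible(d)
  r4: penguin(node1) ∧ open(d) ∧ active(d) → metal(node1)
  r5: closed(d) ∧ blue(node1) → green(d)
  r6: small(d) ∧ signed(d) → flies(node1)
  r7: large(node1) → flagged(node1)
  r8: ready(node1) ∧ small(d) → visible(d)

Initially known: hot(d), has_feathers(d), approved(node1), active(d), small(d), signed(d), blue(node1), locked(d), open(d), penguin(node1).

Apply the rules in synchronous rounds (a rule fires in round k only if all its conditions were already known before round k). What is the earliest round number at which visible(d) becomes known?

[1] r2 [approved(node1) ∧ hot(d) ∧ signed(d) → flagged(node1)]; r4 [penguin(node1) ∧ open(d) ∧ active(d) → metal(node1)]; r6 [small(d) ∧ signed(d) → flies(node1)]. ⇒ new: flagged(node1), metal(node1), flies(node1).
[2] r3 [metal(node1) ∧ flagged(node1) → visible(d)]. ⇒ new: visible(d).
visible(d) first appears in round 2.

2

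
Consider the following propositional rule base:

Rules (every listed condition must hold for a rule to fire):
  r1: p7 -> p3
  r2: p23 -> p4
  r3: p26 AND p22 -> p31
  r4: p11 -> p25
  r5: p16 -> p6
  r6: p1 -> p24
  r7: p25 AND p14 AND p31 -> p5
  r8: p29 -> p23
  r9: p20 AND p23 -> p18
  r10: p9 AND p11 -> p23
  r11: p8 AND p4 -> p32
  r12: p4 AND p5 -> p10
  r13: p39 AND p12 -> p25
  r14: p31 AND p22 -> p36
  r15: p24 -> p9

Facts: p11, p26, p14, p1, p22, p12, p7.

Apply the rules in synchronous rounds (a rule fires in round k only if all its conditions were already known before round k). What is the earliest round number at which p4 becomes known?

Round 1: r1 [p7 -> p3]; r3 [p26 AND p22 -> p31]; r4 [p11 -> p25]; r6 [p1 -> p24]. Adds p3, p31, p25, p24.
Round 2: r7 [p25 AND p14 AND p31 -> p5]; r14 [p31 AND p22 -> p36]; r15 [p24 -> p9]. Adds p5, p36, p9.
Round 3: r10 [p9 AND p11 -> p23]. Adds p23.
Round 4: r2 [p23 -> p4]. Adds p4.
p4 first appears in round 4.

4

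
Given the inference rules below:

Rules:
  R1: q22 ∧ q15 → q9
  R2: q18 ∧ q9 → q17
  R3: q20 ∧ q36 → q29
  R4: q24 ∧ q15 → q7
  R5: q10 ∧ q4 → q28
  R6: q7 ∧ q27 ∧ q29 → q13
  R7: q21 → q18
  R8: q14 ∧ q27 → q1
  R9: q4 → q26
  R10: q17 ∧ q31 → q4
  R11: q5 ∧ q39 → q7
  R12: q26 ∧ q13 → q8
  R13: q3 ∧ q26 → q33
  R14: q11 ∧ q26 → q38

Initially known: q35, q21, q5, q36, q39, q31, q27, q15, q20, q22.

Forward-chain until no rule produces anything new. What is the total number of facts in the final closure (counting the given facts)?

Round 1 — R1, R3, R7, R11, derive q9, q29, q18, q7.
Round 2 — R2, R6, derive q17, q13.
Round 3 — R10, derive q4.
Round 4 — R9, derive q26.
Round 5 — R12, derive q8.
Closure: {q13, q15, q17, q18, q20, q21, q22, q26, q27, q29, q31, q35, q36, q39, q4, q5, q7, q8, q9} — 19 facts.

19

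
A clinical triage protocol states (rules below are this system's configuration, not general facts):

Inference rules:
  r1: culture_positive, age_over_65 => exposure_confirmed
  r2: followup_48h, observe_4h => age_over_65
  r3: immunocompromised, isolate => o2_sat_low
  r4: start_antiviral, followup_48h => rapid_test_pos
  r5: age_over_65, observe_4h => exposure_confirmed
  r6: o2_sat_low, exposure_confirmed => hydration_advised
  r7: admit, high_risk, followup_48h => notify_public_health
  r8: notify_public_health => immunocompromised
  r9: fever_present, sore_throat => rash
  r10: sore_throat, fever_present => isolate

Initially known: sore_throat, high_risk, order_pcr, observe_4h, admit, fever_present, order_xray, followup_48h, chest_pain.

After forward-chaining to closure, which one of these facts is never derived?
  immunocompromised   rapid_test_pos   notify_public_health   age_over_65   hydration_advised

rapid_test_pos

Round 1 — r2, r7, r9, r10, derive age_over_65, notify_public_health, rash, isolate.
Round 2 — r5, r8, derive exposure_confirmed, immunocompromised.
Round 3 — r3, derive o2_sat_low.
Round 4 — r6, derive hydration_advised.
Derived: notify_public_health (round 1), immunocompromised (round 2), age_over_65 (round 1), hydration_advised (round 4). rapid_test_pos never appears in any round.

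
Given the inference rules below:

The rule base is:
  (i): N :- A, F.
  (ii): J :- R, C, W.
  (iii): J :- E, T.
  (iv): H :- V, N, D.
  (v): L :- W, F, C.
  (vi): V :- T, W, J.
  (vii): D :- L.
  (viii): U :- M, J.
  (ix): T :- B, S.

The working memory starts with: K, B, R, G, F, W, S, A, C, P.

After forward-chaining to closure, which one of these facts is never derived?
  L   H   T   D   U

U

Round 1 — (i), (ii), (v), (ix), derive N, J, L, T.
Round 2 — (vi), (vii), derive V, D.
Round 3 — (iv), derive H.
Derived: T (round 1), H (round 3), L (round 1), D (round 2). U never appears in any round.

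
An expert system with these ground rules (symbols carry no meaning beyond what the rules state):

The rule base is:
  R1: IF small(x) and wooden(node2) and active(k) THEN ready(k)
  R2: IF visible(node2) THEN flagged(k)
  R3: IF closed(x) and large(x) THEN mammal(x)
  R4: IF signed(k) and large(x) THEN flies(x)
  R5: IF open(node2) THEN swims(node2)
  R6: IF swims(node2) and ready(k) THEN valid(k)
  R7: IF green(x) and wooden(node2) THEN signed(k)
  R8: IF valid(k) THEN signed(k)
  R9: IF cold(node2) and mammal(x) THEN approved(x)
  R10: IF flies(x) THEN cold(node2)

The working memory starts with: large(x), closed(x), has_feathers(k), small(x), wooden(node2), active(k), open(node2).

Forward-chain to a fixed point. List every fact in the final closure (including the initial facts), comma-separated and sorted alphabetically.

Round 1 fires R1, R3, R5, giving ready(k), mammal(x), swims(node2).
Round 2 fires R6, giving valid(k).
Round 3 fires R8, giving signed(k).
Round 4 fires R4, giving flies(x).
Round 5 fires R10, giving cold(node2).
Round 6 fires R9, giving approved(x).

active(k), approved(x), closed(x), cold(node2), flies(x), has_feathers(k), large(x), mammal(x), open(node2), ready(k), signed(k), small(x), swims(node2), valid(k), wooden(node2)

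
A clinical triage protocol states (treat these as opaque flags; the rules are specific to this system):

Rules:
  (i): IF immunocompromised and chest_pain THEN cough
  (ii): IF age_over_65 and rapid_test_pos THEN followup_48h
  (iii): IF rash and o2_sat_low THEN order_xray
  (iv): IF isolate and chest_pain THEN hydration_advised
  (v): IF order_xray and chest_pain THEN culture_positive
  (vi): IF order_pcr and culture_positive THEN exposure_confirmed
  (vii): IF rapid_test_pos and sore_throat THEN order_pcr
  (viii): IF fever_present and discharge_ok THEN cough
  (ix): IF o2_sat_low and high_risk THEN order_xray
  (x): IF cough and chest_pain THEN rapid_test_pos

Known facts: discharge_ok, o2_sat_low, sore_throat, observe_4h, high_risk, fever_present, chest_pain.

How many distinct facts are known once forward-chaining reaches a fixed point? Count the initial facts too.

Round 1 — (viii), (ix), derive cough, order_xray.
Round 2 — (v), (x), derive culture_positive, rapid_test_pos.
Round 3 — (vii), derive order_pcr.
Round 4 — (vi), derive exposure_confirmed.
Closure: {chest_pain, cough, culture_positive, discharge_ok, exposure_confirmed, fever_present, high_risk, o2_sat_low, observe_4h, order_pcr, order_xray, rapid_test_pos, sore_throat} — 13 facts.

13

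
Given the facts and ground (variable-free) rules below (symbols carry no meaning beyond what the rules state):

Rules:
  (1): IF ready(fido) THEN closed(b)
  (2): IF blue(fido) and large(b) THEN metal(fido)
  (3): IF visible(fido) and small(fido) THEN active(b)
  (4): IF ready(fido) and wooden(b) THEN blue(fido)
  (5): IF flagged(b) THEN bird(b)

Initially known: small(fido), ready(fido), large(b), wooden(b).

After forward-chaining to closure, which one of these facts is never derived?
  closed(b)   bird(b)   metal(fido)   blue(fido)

Round 1: (1) [IF ready(fido) THEN closed(b)]; (4) [IF ready(fido) and wooden(b) THEN blue(fido)]. Adds closed(b), blue(fido).
Round 2: (2) [IF blue(fido) and large(b) THEN metal(fido)]. Adds metal(fido).
Derived: metal(fido) (round 2), closed(b) (round 1), blue(fido) (round 1). bird(b) never appears in any round.

bird(b)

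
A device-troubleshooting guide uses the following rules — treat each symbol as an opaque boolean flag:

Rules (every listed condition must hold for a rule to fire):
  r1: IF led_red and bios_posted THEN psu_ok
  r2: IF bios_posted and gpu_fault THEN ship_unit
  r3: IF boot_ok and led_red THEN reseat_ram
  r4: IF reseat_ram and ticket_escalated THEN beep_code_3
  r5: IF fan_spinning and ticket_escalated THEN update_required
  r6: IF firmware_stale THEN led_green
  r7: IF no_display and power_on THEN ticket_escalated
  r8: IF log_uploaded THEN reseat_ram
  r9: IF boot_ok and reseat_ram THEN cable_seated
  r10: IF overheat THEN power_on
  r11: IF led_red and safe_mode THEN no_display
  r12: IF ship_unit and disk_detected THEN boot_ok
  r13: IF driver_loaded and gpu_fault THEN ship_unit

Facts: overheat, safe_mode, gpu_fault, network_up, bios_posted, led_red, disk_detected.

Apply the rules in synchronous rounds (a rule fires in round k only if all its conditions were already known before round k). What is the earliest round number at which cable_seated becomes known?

4

Round 1: r1 [IF led_red and bios_posted THEN psu_ok]; r2 [IF bios_posted and gpu_fault THEN ship_unit]; r10 [IF overheat THEN power_on]; r11 [IF led_red and safe_mode THEN no_display]. New: psu_ok, ship_unit, power_on, no_display.
Round 2: r7 [IF no_display and power_on THEN ticket_escalated]; r12 [IF ship_unit and disk_detected THEN boot_ok]. New: ticket_escalated, boot_ok.
Round 3: r3 [IF boot_ok and led_red THEN reseat_ram]. New: reseat_ram.
Round 4: r4 [IF reseat_ram and ticket_escalated THEN beep_code_3]; r9 [IF boot_ok and reseat_ram THEN cable_seated]. New: beep_code_3, cable_seated.
cable_seated first appears in round 4.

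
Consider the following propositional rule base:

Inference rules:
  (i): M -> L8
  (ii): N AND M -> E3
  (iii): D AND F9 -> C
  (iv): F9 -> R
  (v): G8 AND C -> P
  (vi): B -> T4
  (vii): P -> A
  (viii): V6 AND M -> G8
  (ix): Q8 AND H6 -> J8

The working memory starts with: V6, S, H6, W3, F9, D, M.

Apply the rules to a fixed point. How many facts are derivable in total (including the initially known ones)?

13

Round 1 — (i), (iii), (iv), (viii), derive L8, C, R, G8.
Round 2 — (v), derive P.
Round 3 — (vii), derive A.
Closure: {A, C, D, F9, G8, H6, L8, M, P, R, S, V6, W3} — 13 facts.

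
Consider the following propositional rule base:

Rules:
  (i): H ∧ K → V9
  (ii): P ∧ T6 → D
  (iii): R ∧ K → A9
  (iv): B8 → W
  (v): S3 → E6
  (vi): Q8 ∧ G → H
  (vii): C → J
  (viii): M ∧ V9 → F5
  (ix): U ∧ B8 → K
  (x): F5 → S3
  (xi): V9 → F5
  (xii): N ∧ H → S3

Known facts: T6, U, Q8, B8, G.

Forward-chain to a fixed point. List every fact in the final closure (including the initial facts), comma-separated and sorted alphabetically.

B8, E6, F5, G, H, K, Q8, S3, T6, U, V9, W

Round 1 fires (iv), (vi), (ix), giving W, H, K.
Round 2 fires (i), giving V9.
Round 3 fires (xi), giving F5.
Round 4 fires (x), giving S3.
Round 5 fires (v), giving E6.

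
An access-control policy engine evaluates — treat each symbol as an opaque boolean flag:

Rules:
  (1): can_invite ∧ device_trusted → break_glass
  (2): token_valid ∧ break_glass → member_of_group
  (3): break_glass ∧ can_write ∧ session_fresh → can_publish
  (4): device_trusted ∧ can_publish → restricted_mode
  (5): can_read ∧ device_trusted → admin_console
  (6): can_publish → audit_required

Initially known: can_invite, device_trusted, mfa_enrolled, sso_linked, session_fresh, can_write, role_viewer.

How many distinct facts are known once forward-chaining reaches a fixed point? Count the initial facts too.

[1] (1) [can_invite ∧ device_trusted → break_glass]. ⇒ new: break_glass.
[2] (3) [break_glass ∧ can_write ∧ session_fresh → can_publish]. ⇒ new: can_publish.
[3] (4) [device_trusted ∧ can_publish → restricted_mode]; (6) [can_publish → audit_required]. ⇒ new: restricted_mode, audit_required.
Closure: {audit_required, break_glass, can_invite, can_publish, can_write, device_trusted, mfa_enrolled, restricted_mode, role_viewer, session_fresh, sso_linked} — 11 facts.

11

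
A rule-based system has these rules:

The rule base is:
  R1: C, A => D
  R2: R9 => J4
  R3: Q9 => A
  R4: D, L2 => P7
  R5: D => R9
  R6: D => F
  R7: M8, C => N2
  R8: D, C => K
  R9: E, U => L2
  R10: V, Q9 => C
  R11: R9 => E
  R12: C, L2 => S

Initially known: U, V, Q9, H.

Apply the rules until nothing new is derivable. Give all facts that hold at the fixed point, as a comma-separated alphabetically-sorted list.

Round 1 fires R3, R10, giving A, C.
Round 2 fires R1, giving D.
Round 3 fires R5, R6, R8, giving R9, F, K.
Round 4 fires R2, R11, giving J4, E.
Round 5 fires R9, giving L2.
Round 6 fires R4, R12, giving P7, S.

A, C, D, E, F, H, J4, K, L2, P7, Q9, R9, S, U, V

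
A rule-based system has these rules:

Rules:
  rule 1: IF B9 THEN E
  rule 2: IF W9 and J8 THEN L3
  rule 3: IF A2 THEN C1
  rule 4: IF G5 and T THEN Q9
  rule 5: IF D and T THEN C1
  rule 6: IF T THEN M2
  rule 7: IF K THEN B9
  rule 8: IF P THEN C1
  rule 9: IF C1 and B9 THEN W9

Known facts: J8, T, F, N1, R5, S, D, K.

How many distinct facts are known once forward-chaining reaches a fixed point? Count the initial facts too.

Round 1: rule 5 [IF D and T THEN C1]; rule 6 [IF T THEN M2]; rule 7 [IF K THEN B9]. Adds C1, M2, B9.
Round 2: rule 1 [IF B9 THEN E]; rule 9 [IF C1 and B9 THEN W9]. Adds E, W9.
Round 3: rule 2 [IF W9 and J8 THEN L3]. Adds L3.
Closure: {B9, C1, D, E, F, J8, K, L3, M2, N1, R5, S, T, W9} — 14 facts.

14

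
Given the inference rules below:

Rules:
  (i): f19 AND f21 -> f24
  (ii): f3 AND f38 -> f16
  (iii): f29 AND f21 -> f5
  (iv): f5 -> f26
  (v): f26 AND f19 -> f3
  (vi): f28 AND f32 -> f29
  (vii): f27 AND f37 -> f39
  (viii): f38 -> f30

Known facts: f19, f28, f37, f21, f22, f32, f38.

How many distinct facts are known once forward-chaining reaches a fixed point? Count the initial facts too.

Round 1 — (i), (vi), (viii), derive f24, f29, f30.
Round 2 — (iii), derive f5.
Round 3 — (iv), derive f26.
Round 4 — (v), derive f3.
Round 5 — (ii), derive f16.
Closure: {f16, f19, f21, f22, f24, f26, f28, f29, f3, f30, f32, f37, f38, f5} — 14 facts.

14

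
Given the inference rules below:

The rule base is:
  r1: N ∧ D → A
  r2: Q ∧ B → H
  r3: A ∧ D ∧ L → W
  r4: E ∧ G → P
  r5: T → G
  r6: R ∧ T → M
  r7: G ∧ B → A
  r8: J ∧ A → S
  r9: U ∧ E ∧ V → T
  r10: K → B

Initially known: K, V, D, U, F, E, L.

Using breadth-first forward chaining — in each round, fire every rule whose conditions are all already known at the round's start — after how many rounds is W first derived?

Round 1: r9 [U ∧ E ∧ V → T]; r10 [K → B]. New: T, B.
Round 2: r5 [T → G]. New: G.
Round 3: r4 [E ∧ G → P]; r7 [G ∧ B → A]. New: P, A.
Round 4: r3 [A ∧ D ∧ L → W]. New: W.
W first appears in round 4.

4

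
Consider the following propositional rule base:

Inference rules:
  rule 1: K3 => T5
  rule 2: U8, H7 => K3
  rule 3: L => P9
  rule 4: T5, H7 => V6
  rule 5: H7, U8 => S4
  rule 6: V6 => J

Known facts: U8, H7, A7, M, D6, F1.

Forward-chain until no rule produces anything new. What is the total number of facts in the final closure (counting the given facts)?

11

Round 1 — rule 2, rule 5, derive K3, S4.
Round 2 — rule 1, derive T5.
Round 3 — rule 4, derive V6.
Round 4 — rule 6, derive J.
Closure: {A7, D6, F1, H7, J, K3, M, S4, T5, U8, V6} — 11 facts.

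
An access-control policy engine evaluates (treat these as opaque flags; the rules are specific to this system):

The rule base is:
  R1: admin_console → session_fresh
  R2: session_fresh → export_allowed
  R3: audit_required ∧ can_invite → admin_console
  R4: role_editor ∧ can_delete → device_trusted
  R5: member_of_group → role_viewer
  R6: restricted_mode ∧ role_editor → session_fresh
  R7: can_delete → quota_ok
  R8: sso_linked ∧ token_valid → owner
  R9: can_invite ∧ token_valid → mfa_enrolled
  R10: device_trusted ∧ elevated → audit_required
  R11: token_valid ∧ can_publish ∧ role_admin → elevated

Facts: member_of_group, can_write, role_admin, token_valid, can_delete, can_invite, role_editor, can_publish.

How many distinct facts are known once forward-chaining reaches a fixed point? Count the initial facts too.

17

Round 1: R4 [role_editor ∧ can_delete → device_trusted]; R5 [member_of_group → role_viewer]; R7 [can_delete → quota_ok]; R9 [can_invite ∧ token_valid → mfa_enrolled]; R11 [token_valid ∧ can_publish ∧ role_admin → elevated]. Adds device_trusted, role_viewer, quota_ok, mfa_enrolled, elevated.
Round 2: R10 [device_trusted ∧ elevated → audit_required]. Adds audit_required.
Round 3: R3 [audit_required ∧ can_invite → admin_console]. Adds admin_console.
Round 4: R1 [admin_console → session_fresh]. Adds session_fresh.
Round 5: R2 [session_fresh → export_allowed]. Adds export_allowed.
Closure: {admin_console, audit_required, can_delete, can_invite, can_publish, can_write, device_trusted, elevated, export_allowed, member_of_group, mfa_enrolled, quota_ok, role_admin, role_editor, role_viewer, session_fresh, token_valid} — 17 facts.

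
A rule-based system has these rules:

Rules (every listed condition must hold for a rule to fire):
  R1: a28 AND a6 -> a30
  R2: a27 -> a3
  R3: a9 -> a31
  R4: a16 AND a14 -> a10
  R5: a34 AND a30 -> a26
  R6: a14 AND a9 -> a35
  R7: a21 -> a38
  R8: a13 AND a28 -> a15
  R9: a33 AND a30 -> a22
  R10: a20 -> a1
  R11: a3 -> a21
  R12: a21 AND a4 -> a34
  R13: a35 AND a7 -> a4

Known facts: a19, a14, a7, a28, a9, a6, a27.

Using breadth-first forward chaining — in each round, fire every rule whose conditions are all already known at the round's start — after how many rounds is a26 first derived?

Round 1: R1 [a28 AND a6 -> a30]; R2 [a27 -> a3]; R3 [a9 -> a31]; R6 [a14 AND a9 -> a35]. New: a30, a3, a31, a35.
Round 2: R11 [a3 -> a21]; R13 [a35 AND a7 -> a4]. New: a21, a4.
Round 3: R7 [a21 -> a38]; R12 [a21 AND a4 -> a34]. New: a38, a34.
Round 4: R5 [a34 AND a30 -> a26]. New: a26.
a26 first appears in round 4.

4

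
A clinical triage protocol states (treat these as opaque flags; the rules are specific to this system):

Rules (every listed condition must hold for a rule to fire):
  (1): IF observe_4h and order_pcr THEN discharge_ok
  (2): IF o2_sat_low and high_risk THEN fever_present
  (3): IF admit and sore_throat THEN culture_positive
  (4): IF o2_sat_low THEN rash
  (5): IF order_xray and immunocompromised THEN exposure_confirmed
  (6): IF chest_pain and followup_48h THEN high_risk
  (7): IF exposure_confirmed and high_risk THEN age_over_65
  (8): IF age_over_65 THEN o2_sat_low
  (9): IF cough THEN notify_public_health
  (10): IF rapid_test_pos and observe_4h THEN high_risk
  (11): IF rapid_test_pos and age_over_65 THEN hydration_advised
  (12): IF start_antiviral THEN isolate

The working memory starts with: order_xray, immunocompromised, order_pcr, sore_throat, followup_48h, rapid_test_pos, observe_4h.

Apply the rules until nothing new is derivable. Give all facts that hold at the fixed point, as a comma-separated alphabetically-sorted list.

age_over_65, discharge_ok, exposure_confirmed, fever_present, followup_48h, high_risk, hydration_advised, immunocompromised, o2_sat_low, observe_4h, order_pcr, order_xray, rapid_test_pos, rash, sore_throat

Round 1 fires (1), (5), (10), giving discharge_ok, exposure_confirmed, high_risk.
Round 2 fires (7), giving age_over_65.
Round 3 fires (8), (11), giving o2_sat_low, hydration_advised.
Round 4 fires (2), (4), giving fever_present, rash.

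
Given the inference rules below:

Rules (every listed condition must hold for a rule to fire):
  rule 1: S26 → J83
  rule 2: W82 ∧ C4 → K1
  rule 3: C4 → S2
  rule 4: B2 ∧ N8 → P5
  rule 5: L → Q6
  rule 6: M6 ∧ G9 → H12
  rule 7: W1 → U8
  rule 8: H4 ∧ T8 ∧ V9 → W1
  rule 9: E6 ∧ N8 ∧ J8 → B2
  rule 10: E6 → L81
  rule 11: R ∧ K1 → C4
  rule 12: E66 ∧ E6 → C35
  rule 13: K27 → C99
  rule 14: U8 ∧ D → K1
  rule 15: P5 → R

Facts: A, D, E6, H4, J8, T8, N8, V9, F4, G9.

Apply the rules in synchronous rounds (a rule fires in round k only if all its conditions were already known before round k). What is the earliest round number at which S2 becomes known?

Round 1 — rule 8, rule 9, rule 10, derive W1, B2, L81.
Round 2 — rule 4, rule 7, derive P5, U8.
Round 3 — rule 14, rule 15, derive K1, R.
Round 4 — rule 11, derive C4.
Round 5 — rule 3, derive S2.
S2 first appears in round 5.

5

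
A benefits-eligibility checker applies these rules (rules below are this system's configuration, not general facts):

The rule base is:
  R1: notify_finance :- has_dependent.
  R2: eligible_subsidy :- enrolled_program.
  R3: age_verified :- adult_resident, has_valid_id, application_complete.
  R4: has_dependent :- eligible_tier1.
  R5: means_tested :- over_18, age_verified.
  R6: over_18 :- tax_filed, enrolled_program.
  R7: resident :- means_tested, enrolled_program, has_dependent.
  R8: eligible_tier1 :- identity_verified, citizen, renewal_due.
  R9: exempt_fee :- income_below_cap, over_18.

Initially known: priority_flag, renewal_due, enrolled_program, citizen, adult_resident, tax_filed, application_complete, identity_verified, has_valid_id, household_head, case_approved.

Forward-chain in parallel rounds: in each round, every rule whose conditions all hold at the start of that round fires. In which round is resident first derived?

3

Round 1: R2 [eligible_subsidy :- enrolled_program.]; R3 [age_verified :- adult_resident, has_valid_id, application_complete.]; R6 [over_18 :- tax_filed, enrolled_program.]; R8 [eligible_tier1 :- identity_verified, citizen, renewal_due.]. New: eligible_subsidy, age_verified, over_18, eligible_tier1.
Round 2: R4 [has_dependent :- eligible_tier1.]; R5 [means_tested :- over_18, age_verified.]. New: has_dependent, means_tested.
Round 3: R1 [notify_finance :- has_dependent.]; R7 [resident :- means_tested, enrolled_program, has_dependent.]. New: notify_finance, resident.
resident first appears in round 3.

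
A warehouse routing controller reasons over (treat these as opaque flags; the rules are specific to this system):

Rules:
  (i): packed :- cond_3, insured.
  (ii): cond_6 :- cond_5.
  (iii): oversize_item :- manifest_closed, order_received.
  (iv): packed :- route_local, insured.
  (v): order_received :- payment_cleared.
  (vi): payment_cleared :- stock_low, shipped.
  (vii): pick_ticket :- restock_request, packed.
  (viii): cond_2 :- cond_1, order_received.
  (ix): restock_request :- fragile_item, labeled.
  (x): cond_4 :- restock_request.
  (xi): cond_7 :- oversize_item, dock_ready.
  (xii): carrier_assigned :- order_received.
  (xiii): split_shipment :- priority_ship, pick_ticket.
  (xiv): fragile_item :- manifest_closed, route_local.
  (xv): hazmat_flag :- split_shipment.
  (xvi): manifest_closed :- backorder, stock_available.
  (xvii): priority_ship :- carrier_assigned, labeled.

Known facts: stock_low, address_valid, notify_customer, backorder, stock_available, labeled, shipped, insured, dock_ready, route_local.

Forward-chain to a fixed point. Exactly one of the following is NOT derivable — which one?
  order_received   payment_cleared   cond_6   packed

Round 1: (iv) [packed :- route_local, insured.]; (vi) [payment_cleared :- stock_low, shipped.]; (xvi) [manifest_closed :- backorder, stock_available.]. Adds packed, payment_cleared, manifest_closed.
Round 2: (v) [order_received :- payment_cleared.]; (xiv) [fragile_item :- manifest_closed, route_local.]. Adds order_received, fragile_item.
Round 3: (iii) [oversize_item :- manifest_closed, order_received.]; (ix) [restock_request :- fragile_item, labeled.]; (xii) [carrier_assigned :- order_received.]. Adds oversize_item, restock_request, carrier_assigned.
Round 4: (vii) [pick_ticket :- restock_request, packed.]; (x) [cond_4 :- restock_request.]; (xi) [cond_7 :- oversize_item, dock_ready.]; (xvii) [priority_ship :- carrier_assigned, labeled.]. Adds pick_ticket, cond_4, cond_7, priority_ship.
Round 5: (xiii) [split_shipment :- priority_ship, pick_ticket.]. Adds split_shipment.
Round 6: (xv) [hazmat_flag :- split_shipment.]. Adds hazmat_flag.
Derived: packed (round 1), payment_cleared (round 1), order_received (round 2). cond_6 never appears in any round.

cond_6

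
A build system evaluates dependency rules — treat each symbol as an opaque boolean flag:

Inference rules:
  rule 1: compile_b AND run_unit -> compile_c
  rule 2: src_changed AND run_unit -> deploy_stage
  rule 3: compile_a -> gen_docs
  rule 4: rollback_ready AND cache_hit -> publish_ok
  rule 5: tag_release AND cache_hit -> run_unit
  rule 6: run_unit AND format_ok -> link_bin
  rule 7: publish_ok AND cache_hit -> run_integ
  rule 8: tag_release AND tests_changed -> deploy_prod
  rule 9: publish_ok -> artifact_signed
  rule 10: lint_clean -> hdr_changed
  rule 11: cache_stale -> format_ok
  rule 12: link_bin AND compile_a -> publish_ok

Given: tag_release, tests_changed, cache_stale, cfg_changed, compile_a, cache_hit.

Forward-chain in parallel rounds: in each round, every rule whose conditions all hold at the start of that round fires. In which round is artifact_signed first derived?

Round 1: rule 3 [compile_a -> gen_docs]; rule 5 [tag_release AND cache_hit -> run_unit]; rule 8 [tag_release AND tests_changed -> deploy_prod]; rule 11 [cache_stale -> format_ok]. Adds gen_docs, run_unit, deploy_prod, format_ok.
Round 2: rule 6 [run_unit AND format_ok -> link_bin]. Adds link_bin.
Round 3: rule 12 [link_bin AND compile_a -> publish_ok]. Adds publish_ok.
Round 4: rule 7 [publish_ok AND cache_hit -> run_integ]; rule 9 [publish_ok -> artifact_signed]. Adds run_integ, artifact_signed.
artifact_signed first appears in round 4.

4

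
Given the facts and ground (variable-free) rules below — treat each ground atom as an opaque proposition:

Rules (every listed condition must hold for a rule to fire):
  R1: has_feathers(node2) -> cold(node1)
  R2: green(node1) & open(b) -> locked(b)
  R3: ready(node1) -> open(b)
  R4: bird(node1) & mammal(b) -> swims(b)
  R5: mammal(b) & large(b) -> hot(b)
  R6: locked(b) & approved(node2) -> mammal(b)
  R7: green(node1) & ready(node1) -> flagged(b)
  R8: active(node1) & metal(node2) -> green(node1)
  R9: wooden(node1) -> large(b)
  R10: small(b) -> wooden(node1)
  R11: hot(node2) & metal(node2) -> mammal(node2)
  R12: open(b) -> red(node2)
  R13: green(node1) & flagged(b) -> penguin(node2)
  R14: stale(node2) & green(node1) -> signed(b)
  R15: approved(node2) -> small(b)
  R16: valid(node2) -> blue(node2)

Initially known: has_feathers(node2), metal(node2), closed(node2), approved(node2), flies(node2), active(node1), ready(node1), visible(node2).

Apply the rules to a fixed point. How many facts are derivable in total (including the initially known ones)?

20

Round 1: R1 [has_feathers(node2) -> cold(node1)]; R3 [ready(node1) -> open(b)]; R8 [active(node1) & metal(node2) -> green(node1)]; R15 [approved(node2) -> small(b)]. Adds cold(node1), open(b), green(node1), small(b).
Round 2: R2 [green(node1) & open(b) -> locked(b)]; R7 [green(node1) & ready(node1) -> flagged(b)]; R10 [small(b) -> wooden(node1)]; R12 [open(b) -> red(node2)]. Adds locked(b), flagged(b), wooden(node1), red(node2).
Round 3: R6 [locked(b) & approved(node2) -> mammal(b)]; R9 [wooden(node1) -> large(b)]; R13 [green(node1) & flagged(b) -> penguin(node2)]. Adds mammal(b), large(b), penguin(node2).
Round 4: R5 [mammal(b) & large(b) -> hot(b)]. Adds hot(b).
Closure: {active(node1), approved(node2), closed(node2), cold(node1), flagged(b), flies(node2), green(node1), has_feathers(node2), hot(b), large(b), locked(b), mammal(b), metal(node2), open(b), penguin(node2), ready(node1), red(node2), small(b), visible(node2), wooden(node1)} — 20 facts.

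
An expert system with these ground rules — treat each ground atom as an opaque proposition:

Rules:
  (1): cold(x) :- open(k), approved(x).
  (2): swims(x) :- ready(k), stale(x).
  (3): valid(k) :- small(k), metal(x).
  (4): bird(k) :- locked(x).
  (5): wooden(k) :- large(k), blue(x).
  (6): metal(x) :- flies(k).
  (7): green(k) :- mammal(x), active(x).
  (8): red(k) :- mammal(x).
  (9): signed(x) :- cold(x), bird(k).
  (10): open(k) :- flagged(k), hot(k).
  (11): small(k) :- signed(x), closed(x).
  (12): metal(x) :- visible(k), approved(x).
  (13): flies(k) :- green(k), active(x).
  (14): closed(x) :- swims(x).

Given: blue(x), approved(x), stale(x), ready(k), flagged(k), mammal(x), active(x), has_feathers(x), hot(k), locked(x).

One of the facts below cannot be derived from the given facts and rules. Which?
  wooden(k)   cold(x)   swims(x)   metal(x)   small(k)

wooden(k)

Round 1: (2) [swims(x) :- ready(k), stale(x).]; (4) [bird(k) :- locked(x).]; (7) [green(k) :- mammal(x), active(x).]; (8) [red(k) :- mammal(x).]; (10) [open(k) :- flagged(k), hot(k).]. Adds swims(x), bird(k), green(k), red(k), open(k).
Round 2: (1) [cold(x) :- open(k), approved(x).]; (13) [flies(k) :- green(k), active(x).]; (14) [closed(x) :- swims(x).]. Adds cold(x), flies(k), closed(x).
Round 3: (6) [metal(x) :- flies(k).]; (9) [signed(x) :- cold(x), bird(k).]. Adds metal(x), signed(x).
Round 4: (11) [small(k) :- signed(x), closed(x).]. Adds small(k).
Round 5: (3) [valid(k) :- small(k), metal(x).]. Adds valid(k).
Derived: swims(x) (round 1), small(k) (round 4), metal(x) (round 3), cold(x) (round 2). wooden(k) never appears in any round.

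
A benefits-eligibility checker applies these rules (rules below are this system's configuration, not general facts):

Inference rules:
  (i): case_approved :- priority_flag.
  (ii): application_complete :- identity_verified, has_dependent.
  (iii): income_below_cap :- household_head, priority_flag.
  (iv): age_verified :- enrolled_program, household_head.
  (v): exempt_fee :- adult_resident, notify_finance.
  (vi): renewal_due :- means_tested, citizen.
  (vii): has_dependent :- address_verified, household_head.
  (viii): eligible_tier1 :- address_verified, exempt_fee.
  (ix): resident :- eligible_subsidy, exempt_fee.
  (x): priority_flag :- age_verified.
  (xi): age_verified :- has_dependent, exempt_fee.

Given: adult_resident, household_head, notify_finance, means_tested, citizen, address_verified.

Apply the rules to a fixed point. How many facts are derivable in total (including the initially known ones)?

14

[1] (v) [exempt_fee :- adult_resident, notify_finance.]; (vi) [renewal_due :- means_tested, citizen.]; (vii) [has_dependent :- address_verified, household_head.]. ⇒ new: exempt_fee, renewal_due, has_dependent.
[2] (viii) [eligible_tier1 :- address_verified, exempt_fee.]; (xi) [age_verified :- has_dependent, exempt_fee.]. ⇒ new: eligible_tier1, age_verified.
[3] (x) [priority_flag :- age_verified.]. ⇒ new: priority_flag.
[4] (i) [case_approved :- priority_flag.]; (iii) [income_below_cap :- household_head, priority_flag.]. ⇒ new: case_approved, income_below_cap.
Closure: {address_verified, adult_resident, age_verified, case_approved, citizen, eligible_tier1, exempt_fee, has_dependent, household_head, income_below_cap, means_tested, notify_finance, priority_flag, renewal_due} — 14 facts.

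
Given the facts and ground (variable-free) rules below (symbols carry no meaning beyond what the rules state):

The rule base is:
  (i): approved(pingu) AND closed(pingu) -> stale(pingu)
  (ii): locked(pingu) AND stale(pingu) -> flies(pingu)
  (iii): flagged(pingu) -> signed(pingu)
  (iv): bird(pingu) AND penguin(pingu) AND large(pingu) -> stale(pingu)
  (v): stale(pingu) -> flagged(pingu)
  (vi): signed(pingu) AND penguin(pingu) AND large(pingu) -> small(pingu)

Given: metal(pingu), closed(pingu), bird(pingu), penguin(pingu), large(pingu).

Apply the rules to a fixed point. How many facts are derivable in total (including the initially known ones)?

9

Round 1 fires (iv), giving stale(pingu).
Round 2 fires (v), giving flagged(pingu).
Round 3 fires (iii), giving signed(pingu).
Round 4 fires (vi), giving small(pingu).
Closure: {bird(pingu), closed(pingu), flagged(pingu), large(pingu), metal(pingu), penguin(pingu), signed(pingu), small(pingu), stale(pingu)} — 9 facts.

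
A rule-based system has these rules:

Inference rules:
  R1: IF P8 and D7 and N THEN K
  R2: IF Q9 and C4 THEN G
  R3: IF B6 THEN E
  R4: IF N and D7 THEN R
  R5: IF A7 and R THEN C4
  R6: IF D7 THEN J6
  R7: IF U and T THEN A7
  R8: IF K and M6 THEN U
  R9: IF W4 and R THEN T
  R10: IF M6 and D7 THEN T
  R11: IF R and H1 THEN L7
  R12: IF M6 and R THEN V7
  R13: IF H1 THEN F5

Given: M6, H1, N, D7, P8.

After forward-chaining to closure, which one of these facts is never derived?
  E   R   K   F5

E

Round 1: R1 [IF P8 and D7 and N THEN K]; R4 [IF N and D7 THEN R]; R6 [IF D7 THEN J6]; R10 [IF M6 and D7 THEN T]; R13 [IF H1 THEN F5]. Adds K, R, J6, T, F5.
Round 2: R8 [IF K and M6 THEN U]; R11 [IF R and H1 THEN L7]; R12 [IF M6 and R THEN V7]. Adds U, L7, V7.
Round 3: R7 [IF U and T THEN A7]. Adds A7.
Round 4: R5 [IF A7 and R THEN C4]. Adds C4.
Derived: K (round 1), F5 (round 1), R (round 1). E never appears in any round.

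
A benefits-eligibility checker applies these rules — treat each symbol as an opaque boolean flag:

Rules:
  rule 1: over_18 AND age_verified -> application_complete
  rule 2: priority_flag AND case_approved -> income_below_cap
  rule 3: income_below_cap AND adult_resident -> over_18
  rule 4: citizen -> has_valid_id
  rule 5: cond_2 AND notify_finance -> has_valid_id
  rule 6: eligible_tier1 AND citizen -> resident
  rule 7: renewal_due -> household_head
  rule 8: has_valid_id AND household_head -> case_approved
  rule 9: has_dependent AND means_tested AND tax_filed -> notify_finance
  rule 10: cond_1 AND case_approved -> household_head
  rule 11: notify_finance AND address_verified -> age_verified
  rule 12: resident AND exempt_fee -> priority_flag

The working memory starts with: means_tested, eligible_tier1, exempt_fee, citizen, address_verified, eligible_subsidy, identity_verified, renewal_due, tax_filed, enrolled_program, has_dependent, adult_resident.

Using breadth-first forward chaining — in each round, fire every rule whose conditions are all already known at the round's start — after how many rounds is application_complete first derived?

5

[1] rule 4 [citizen -> has_valid_id]; rule 6 [eligible_tier1 AND citizen -> resident]; rule 7 [renewal_due -> household_head]; rule 9 [has_dependent AND means_tested AND tax_filed -> notify_finance]. ⇒ new: has_valid_id, resident, household_head, notify_finance.
[2] rule 8 [has_valid_id AND household_head -> case_approved]; rule 11 [notify_finance AND address_verified -> age_verified]; rule 12 [resident AND exempt_fee -> priority_flag]. ⇒ new: case_approved, age_verified, priority_flag.
[3] rule 2 [priority_flag AND case_approved -> income_below_cap]. ⇒ new: income_below_cap.
[4] rule 3 [income_below_cap AND adult_resident -> over_18]. ⇒ new: over_18.
[5] rule 1 [over_18 AND age_verified -> application_complete]. ⇒ new: application_complete.
application_complete first appears in round 5.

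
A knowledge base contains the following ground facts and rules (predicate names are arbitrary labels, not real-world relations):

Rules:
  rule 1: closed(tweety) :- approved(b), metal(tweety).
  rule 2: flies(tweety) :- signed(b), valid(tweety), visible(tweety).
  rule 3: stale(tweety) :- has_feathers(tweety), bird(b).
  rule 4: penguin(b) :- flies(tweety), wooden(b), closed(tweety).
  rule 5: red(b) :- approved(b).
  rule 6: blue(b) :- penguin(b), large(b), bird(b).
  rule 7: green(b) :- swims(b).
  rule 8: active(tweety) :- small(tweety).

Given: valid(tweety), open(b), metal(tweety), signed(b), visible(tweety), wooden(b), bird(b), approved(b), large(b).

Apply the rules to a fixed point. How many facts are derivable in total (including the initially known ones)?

14

Round 1 fires rule 1, rule 2, rule 5, giving closed(tweety), flies(tweety), red(b).
Round 2 fires rule 4, giving penguin(b).
Round 3 fires rule 6, giving blue(b).
Closure: {approved(b), bird(b), blue(b), closed(tweety), flies(tweety), large(b), metal(tweety), open(b), penguin(b), red(b), signed(b), valid(tweety), visible(tweety), wooden(b)} — 14 facts.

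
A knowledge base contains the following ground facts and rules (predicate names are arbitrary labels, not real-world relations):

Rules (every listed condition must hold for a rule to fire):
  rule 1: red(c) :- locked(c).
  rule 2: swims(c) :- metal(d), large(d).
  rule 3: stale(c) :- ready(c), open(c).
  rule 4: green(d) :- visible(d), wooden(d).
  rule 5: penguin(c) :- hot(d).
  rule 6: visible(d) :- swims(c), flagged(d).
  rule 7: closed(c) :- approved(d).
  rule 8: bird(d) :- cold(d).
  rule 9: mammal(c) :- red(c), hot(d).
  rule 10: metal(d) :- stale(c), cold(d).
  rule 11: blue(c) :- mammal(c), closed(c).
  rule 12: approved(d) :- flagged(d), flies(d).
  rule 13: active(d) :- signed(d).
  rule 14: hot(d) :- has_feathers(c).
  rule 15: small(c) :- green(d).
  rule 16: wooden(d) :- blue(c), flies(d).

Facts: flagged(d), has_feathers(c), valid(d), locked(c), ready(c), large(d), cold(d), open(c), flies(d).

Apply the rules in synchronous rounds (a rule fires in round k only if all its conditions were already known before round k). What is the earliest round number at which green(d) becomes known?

5

Round 1 fires rule 1, rule 3, rule 8, rule 12, rule 14, giving red(c), stale(c), bird(d), approved(d), hot(d).
Round 2 fires rule 5, rule 7, rule 9, rule 10, giving penguin(c), closed(c), mammal(c), metal(d).
Round 3 fires rule 2, rule 11, giving swims(c), blue(c).
Round 4 fires rule 6, rule 16, giving visible(d), wooden(d).
Round 5 fires rule 4, giving green(d).
green(d) first appears in round 5.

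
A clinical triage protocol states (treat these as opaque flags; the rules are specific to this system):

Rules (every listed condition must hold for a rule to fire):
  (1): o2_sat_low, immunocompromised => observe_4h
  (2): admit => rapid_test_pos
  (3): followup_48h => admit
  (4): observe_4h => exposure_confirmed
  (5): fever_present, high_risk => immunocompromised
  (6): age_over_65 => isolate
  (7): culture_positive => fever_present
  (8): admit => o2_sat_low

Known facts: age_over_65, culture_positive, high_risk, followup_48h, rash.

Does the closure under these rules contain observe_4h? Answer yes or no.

yes

[1] (3) [followup_48h => admit]; (6) [age_over_65 => isolate]; (7) [culture_positive => fever_present]. ⇒ new: admit, isolate, fever_present.
[2] (2) [admit => rapid_test_pos]; (5) [fever_present, high_risk => immunocompromised]; (8) [admit => o2_sat_low]. ⇒ new: rapid_test_pos, immunocompromised, o2_sat_low.
[3] (1) [o2_sat_low, immunocompromised => observe_4h]. ⇒ new: observe_4h.
[4] (4) [observe_4h => exposure_confirmed]. ⇒ new: exposure_confirmed.
observe_4h appears in round 3, so it is derivable.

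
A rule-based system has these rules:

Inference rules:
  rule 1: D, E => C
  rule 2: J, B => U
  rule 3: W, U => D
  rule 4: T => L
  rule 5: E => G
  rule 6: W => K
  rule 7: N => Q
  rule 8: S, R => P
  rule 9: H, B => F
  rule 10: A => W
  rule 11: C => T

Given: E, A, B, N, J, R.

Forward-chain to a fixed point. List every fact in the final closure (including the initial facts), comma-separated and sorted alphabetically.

Round 1: rule 2 [J, B => U]; rule 5 [E => G]; rule 7 [N => Q]; rule 10 [A => W]. Adds U, G, Q, W.
Round 2: rule 3 [W, U => D]; rule 6 [W => K]. Adds D, K.
Round 3: rule 1 [D, E => C]. Adds C.
Round 4: rule 11 [C => T]. Adds T.
Round 5: rule 4 [T => L]. Adds L.

A, B, C, D, E, G, J, K, L, N, Q, R, T, U, W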